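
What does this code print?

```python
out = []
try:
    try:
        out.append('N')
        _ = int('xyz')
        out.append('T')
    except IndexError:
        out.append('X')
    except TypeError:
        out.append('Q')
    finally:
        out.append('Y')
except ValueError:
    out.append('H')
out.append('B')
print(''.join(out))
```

Execution trace: 'N' (inner try body) → 'Y' (inner finally) → 'H' (outer except ValueError) → 'B' (after the try/except). Output: NYHB

Answer: NYHB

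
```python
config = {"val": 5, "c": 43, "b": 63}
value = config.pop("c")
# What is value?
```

Trace:
`config = {"val": 5, "c": 43, "b": 63}` → config = {'val': 5, 'c': 43, 'b': 63}
`value = config.pop("c")` → config = {'val': 5, 'b': 63}; value = 43
So value = 43

Answer: 43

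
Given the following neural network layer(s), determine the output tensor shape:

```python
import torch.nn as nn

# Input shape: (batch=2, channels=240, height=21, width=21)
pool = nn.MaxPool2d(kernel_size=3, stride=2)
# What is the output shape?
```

Input: (2, 240, 21, 21) -> Output: (2, 240, 10, 10)

Answer: (2, 240, 10, 10)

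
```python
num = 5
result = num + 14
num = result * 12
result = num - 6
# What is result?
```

Trace:
`num = 5` → num = 5
`result = num + 14` → result = 19
`num = result * 12` → num = 228
`result = num - 6` → result = 222
So result = 222

Answer: 222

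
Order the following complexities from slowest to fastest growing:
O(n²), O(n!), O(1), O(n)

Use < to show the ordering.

Ordered by growth rate: O(1) < O(n) < O(n²) < O(n!)

Answer: O(1) < O(n) < O(n²) < O(n!)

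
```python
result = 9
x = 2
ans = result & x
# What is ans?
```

Trace:
`result = 9` → result = 9
`x = 2` → x = 2
`ans = result & x` → ans = 0
So ans = 0

Answer: 0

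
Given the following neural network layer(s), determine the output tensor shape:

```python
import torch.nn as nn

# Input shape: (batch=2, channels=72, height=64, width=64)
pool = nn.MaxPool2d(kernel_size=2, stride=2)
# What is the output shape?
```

Input: (2, 72, 64, 64) -> Output: (2, 72, 32, 32)

Answer: (2, 72, 32, 32)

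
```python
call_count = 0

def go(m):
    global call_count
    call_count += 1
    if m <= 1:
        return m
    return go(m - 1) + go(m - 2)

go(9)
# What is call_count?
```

Calls(m) = 1 + Calls(m-1) + Calls(m-2); Calls(0)=Calls(1)=1. For m=9 this gives 109.

Answer: 109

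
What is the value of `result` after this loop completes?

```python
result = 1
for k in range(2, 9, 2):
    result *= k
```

Product of even numbers 2 to 8
`result` takes the values: 1 → 2 → 8 → 48 → 384

Answer: 384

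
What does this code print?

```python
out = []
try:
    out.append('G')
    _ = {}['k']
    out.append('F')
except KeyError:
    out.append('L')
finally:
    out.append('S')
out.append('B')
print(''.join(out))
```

Execution trace: 'G' (try body) → 'L' (except KeyError) → 'S' (finally) → 'B' (after the try/except). Output: GLSB

Answer: GLSB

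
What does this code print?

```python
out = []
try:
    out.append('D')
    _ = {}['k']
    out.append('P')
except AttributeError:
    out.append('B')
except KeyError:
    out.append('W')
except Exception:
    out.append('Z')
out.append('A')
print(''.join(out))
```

Execution trace: 'D' (try body) → 'W' (except KeyError) → 'A' (after the try/except). Output: DWA

Answer: DWA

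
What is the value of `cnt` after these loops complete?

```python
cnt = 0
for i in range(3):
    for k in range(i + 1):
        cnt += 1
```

Triangle: 1 + 2 + ... + 3
`cnt` takes the values: 0 → 1 → 2 → 3 → 4 → 5 → 6

Answer: 6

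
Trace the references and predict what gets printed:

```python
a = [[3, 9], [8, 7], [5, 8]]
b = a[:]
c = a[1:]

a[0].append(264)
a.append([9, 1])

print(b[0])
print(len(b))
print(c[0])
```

Key concept: slice with nested mutation.
Step by step:
`a = [[3, 9], [8, 7], [5, 8]]` → a = [[3, 9], [8, 7], [5, 8]]
`b = a[:]` → b = [[3, 9], [8, 7], [5, 8]]
`c = a[1:]` → c = [[8, 7], [5, 8]]
`a[0].append(264)` → a = [[3, 9, 264], [8, 7], [5, 8]]; b = [[3, 9, 264], [8, 7], [5, 8]]
`a.append([9, 1])` → a = [[3, 9, 264], [8, 7], [5, 8], [9, 1]]
`print(b[0])` → prints [3, 9, 264]
`print(len(b))` → prints 3
`print(c[0])` → prints [8, 7]

Answer:
[3, 9, 264]
3
[8, 7]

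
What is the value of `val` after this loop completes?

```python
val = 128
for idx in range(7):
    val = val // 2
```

Halve 7 times: 128 // 2^7 = 1
`val` takes the values: 128 → 64 → 32 → 16 → 8 → 4 → 2 → 1

Answer: 1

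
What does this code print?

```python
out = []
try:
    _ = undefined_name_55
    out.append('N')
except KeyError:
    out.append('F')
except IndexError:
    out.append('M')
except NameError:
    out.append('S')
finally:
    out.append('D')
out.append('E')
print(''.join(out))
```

Execution trace: 'S' (except NameError) → 'D' (finally) → 'E' (after the try/except). Output: SDE

Answer: SDE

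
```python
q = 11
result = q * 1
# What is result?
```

Trace:
`q = 11` → q = 11
`result = q * 1` → result = 11
So result = 11

Answer: 11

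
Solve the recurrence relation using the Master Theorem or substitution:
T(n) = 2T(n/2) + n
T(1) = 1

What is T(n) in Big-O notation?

By Master Theorem: a=2, b=2, f(n)=n. Since log_2(2) = 1 and f(n) = Θ(n^1), Case 2 applies. T(n) = O(n log n).

Answer: O(n log n)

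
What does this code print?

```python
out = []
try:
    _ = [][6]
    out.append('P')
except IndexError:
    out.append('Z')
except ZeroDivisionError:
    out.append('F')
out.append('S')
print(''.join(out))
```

Execution trace: 'Z' (except IndexError) → 'S' (after the try/except). Output: ZS

Answer: ZS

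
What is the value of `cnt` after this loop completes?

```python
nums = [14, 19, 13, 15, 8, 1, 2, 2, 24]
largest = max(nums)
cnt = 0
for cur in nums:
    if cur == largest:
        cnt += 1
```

Count of max value 24 in [14, 19, 13, 15, 8, 1, 2, 2, 24]
`cnt` takes the values: 0 → 1

Answer: 1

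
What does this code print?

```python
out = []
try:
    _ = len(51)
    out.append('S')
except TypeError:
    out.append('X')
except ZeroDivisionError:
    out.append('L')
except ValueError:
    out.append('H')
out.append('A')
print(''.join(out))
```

Execution trace: 'X' (except TypeError) → 'A' (after the try/except). Output: XA

Answer: XA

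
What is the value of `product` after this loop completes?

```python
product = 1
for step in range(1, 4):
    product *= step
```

3! = 6
`product` takes the values: 1 → 2 → 6

Answer: 6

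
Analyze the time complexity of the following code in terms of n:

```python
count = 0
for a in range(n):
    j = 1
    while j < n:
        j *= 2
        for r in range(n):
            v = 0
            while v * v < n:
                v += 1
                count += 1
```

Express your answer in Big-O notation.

Each loop level contributes: n × log n × n × √n. Multiplying the contributions gives O(n^2√n log n).

Answer: O(n^2√n log n)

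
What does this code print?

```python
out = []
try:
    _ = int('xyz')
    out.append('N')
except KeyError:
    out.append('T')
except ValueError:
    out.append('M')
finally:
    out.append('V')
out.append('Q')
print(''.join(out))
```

Execution trace: 'M' (except ValueError) → 'V' (finally) → 'Q' (after the try/except). Output: MVQ

Answer: MVQ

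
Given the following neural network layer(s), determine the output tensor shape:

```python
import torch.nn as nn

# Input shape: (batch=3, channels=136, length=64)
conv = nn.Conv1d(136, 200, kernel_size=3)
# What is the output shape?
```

Input: (3, 136, 64) -> Output: (3, 200, 62)

Answer: (3, 200, 62)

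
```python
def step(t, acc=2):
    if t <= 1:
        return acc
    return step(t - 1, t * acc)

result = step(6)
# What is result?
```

Accumulator trace (n, acc): (6, 2) -> (5, 12) -> (4, 60) -> (3, 240) -> (2, 720) -> (1, 1440) -> return 1440

Answer: 1440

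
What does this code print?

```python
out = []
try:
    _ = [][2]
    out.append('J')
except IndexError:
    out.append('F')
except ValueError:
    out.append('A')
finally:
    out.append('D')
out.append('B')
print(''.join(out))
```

Execution trace: 'F' (except IndexError) → 'D' (finally) → 'B' (after the try/except). Output: FDB

Answer: FDB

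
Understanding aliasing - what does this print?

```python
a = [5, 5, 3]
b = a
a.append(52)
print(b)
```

Key concept: basic list aliasing.
Step by step:
`a = [5, 5, 3]` → a = [5, 5, 3]
`b = a` → b = [5, 5, 3] (same object as a)
`a.append(52)` → a = [5, 5, 3, 52] (same object as b); b = [5, 5, 3, 52] (same object as a)
`print(b)` → prints [5, 5, 3, 52]

Answer: [5, 5, 3, 52]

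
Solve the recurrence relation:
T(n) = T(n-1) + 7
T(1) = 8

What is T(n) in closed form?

Unrolling: T(n) = T(1) + 7·(n-1) = 8 + 7(n-1) = 7n + 1.

Answer: T(n) = 7n + 1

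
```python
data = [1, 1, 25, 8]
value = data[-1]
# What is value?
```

Trace:
`data = [1, 1, 25, 8]` → data = [1, 1, 25, 8]
`value = data[-1]` → value = 8
So value = 8

Answer: 8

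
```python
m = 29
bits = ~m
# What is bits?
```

Trace:
`m = 29` → m = 29
`bits = ~m` → bits = -30
So bits = -30

Answer: -30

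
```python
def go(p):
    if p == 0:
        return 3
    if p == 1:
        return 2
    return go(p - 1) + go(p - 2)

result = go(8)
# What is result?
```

Build up from base cases: go(0)=3, go(1)=2, go(2)=5, go(3)=7, go(4)=12, go(5)=19, go(6)=31, ..., go(8)=81

Answer: 81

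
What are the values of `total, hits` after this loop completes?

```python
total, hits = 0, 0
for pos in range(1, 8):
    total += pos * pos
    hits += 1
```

Sum of squares and count
`total, hits` takes the values: (0, 0) → (1, 0) → (1, 1) → (5, 1) → (5, 2) → (14, 2) → (14, 3) → (30, 3) → (30, 4) → (55, 4) → (55, 5) → (91, 5) → (91, 6) → (140, 6) → (140, 7)

Answer: 140, 7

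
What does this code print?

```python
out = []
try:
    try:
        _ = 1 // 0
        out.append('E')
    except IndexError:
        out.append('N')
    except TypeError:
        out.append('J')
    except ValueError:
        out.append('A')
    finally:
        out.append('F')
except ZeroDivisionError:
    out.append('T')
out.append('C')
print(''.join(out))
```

Execution trace: 'F' (finally) → 'T' (outer except ZeroDivisionError) → 'C' (after the try/except). Output: FTC

Answer: FTC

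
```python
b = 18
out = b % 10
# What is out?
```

Trace:
`b = 18` → b = 18
`out = b % 10` → out = 8
So out = 8

Answer: 8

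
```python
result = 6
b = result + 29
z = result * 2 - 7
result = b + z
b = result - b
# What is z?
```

Trace:
`result = 6` → result = 6
`b = result + 29` → b = 35
`z = result * 2 - 7` → z = 5
`result = b + z` → result = 40
`b = result - b` → b = 5
So z = 5

Answer: 5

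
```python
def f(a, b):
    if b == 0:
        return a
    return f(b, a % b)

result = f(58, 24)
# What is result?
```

f(58, 24) -> f(24, 10) -> f(10, 4) -> f(4, 2) -> f(2, 0) -> 2

Answer: 2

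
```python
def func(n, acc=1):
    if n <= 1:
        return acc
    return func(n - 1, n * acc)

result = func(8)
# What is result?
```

Accumulator trace (n, acc): (8, 1) -> (7, 8) -> (6, 56) -> (5, 336) -> (4, 1680) -> (3, 6720) -> (2, 20160) -> (1, 40320) -> return 40320

Answer: 40320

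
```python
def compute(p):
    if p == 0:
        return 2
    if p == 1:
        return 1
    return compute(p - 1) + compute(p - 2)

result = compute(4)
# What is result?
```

Build up from base cases: compute(0)=2, compute(1)=1, compute(2)=3, compute(3)=4, compute(4)=7

Answer: 7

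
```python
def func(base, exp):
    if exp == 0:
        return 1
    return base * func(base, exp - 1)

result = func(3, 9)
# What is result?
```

func(3, 9) = 3 * 3 * 3 * 3 * 3 * 3 * 3 * 3 * 3 = 19683

Answer: 19683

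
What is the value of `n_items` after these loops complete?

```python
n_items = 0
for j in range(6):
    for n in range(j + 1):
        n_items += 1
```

Triangle: 1 + 2 + ... + 6
`n_items` takes the values: 0 → 1 → 2 → 3 → 4 → 5 → 6 → 7 → 8 → 9 → 10 → 11 → 12 → 13 → 14 → 15 → 16 → 17 → 18 → 19 → 20 → 21

Answer: 21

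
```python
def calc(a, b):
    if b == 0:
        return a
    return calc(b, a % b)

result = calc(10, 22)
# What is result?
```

calc(10, 22) -> calc(22, 10) -> calc(10, 2) -> calc(2, 0) -> 2

Answer: 2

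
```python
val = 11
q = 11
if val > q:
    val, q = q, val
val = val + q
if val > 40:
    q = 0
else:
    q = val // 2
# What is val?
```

Trace:
`val = 11` → val = 11
`q = 11` → q = 11
`if val > q: ...` → val > q is False → no variable changes
`val = val + q` → val = 22
`if val > 40: ...` → val > 40 is False, take else branch → no variable changes
So val = 22

Answer: 22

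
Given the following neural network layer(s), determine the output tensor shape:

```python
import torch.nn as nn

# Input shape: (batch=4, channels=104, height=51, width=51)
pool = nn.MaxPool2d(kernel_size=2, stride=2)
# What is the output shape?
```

Input: (4, 104, 51, 51) -> Output: (4, 104, 25, 25)

Answer: (4, 104, 25, 25)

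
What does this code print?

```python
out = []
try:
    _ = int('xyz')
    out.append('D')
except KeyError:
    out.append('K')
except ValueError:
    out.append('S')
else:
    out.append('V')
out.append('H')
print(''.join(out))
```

Execution trace: 'S' (except ValueError) → 'H' (after the try/except). Output: SH

Answer: SH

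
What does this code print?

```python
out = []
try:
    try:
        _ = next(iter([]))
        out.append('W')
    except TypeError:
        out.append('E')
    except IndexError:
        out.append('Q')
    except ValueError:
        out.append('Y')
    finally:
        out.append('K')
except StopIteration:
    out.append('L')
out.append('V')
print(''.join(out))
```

Execution trace: 'K' (finally) → 'L' (outer except StopIteration) → 'V' (after the try/except). Output: KLV

Answer: KLV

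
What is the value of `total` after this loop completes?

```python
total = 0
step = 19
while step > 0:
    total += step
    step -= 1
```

Sum 19 down to 1
`total` takes the values: 0 → 19 → 37 → 54 → 70 → 85 → 99 → 112 → 124 → 135 → 145 → 154 → 162 → 169 → 175 → 180 → 184 → 187 → 189 → 190

Answer: 190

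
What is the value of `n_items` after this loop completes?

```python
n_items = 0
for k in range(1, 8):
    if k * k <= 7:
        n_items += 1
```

Count numbers where k² ≤ 7
`n_items` takes the values: 0 → 1 → 2

Answer: 2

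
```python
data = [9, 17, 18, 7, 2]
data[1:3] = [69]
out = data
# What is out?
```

Trace:
`data = [9, 17, 18, 7, 2]` → data = [9, 17, 18, 7, 2]
`data[1:3] = [69]` → data = [9, 69, 7, 2]
`out = data` → out = [9, 69, 7, 2]
So out = [9, 69, 7, 2]

Answer: [9, 69, 7, 2]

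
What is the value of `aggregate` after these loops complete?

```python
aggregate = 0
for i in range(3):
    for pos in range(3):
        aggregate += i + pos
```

Sum of all i+pos for i,pos in 3x3
`aggregate` takes the values: 0 → 1 → 3 → 4 → 6 → 9 → 11 → 14 → 18

Answer: 18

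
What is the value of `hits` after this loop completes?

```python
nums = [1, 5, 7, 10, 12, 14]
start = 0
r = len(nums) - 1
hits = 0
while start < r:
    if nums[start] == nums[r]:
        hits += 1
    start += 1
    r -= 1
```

Count matching pairs from ends
`hits` takes the values: 0

Answer: 0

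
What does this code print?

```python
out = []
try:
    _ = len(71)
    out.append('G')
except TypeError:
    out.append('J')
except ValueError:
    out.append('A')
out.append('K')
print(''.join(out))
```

Execution trace: 'J' (except TypeError) → 'K' (after the try/except). Output: JK

Answer: JK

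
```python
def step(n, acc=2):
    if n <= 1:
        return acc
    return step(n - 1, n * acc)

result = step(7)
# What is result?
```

Accumulator trace (n, acc): (7, 2) -> (6, 14) -> (5, 84) -> (4, 420) -> (3, 1680) -> (2, 5040) -> (1, 10080) -> return 10080

Answer: 10080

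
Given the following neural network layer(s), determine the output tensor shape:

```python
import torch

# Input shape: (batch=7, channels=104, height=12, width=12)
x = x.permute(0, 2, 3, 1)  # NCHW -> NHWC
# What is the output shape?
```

Input: (7, 104, 12, 12) -> Output: (7, 12, 12, 104)

Answer: (7, 12, 12, 104)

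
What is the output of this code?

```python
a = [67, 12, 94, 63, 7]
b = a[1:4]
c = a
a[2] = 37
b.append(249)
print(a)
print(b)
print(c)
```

Key concept: slice vs alias.
Step by step:
`a = [67, 12, 94, 63, 7]` → a = [67, 12, 94, 63, 7]
`b = a[1:4]` → b = [12, 94, 63]
`c = a` → c = [67, 12, 94, 63, 7] (same object as a)
`a[2] = 37` → a = [67, 12, 37, 63, 7] (same object as c); c = [67, 12, 37, 63, 7] (same object as a)
`b.append(249)` → b = [12, 94, 63, 249]
`print(a)` → prints [67, 12, 37, 63, 7]
`print(b)` → prints [12, 94, 63, 249]
`print(c)` → prints [67, 12, 37, 63, 7]

Answer:
[67, 12, 37, 63, 7]
[12, 94, 63, 249]
[67, 12, 37, 63, 7]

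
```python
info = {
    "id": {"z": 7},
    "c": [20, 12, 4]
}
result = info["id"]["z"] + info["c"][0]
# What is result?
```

Trace:
`info = { ...` → info = {'id': {'z': 7}, 'c': [20, 12, 4]}
`result = info["id"]["z"] + info["c"][0]` → result = 27
So result = 27

Answer: 27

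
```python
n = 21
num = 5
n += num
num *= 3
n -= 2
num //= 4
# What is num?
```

Trace:
`n = 21` → n = 21
`num = 5` → num = 5
`n += num` → n = 26
`num *= 3` → num = 15
`n -= 2` → n = 24
`num //= 4` → num = 3
So num = 3

Answer: 3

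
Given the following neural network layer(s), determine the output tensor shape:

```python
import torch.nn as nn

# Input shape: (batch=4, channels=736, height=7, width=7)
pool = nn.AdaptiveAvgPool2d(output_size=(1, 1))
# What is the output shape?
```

Input: (4, 736, 7, 7) -> Output: (4, 736, 1, 1)

Answer: (4, 736, 1, 1)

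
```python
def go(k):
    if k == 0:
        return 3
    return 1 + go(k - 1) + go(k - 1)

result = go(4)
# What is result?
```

go(k) = 1 + 2·go(k-1), go(0)=3. Closed form: (3+1)·2^4 - 1 = 63.

Answer: 63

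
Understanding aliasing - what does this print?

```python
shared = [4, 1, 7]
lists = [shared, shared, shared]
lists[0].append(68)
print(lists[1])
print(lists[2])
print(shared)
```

Key concept: list of same reference.
Step by step:
`shared = [4, 1, 7]` → shared = [4, 1, 7]
`lists = [shared, shared, shared]` → lists = [[4, 1, 7], [4, 1, 7], [4, 1, 7]]
`lists[0].append(68)` → shared = [4, 1, 7, 68]; lists = [[4, 1, 7, 68], [4, 1, 7, 68], [4, 1, 7, 68]]
`print(lists[1])` → prints [4, 1, 7, 68]
`print(lists[2])` → prints [4, 1, 7, 68]
`print(shared)` → prints [4, 1, 7, 68]

Answer:
[4, 1, 7, 68]
[4, 1, 7, 68]
[4, 1, 7, 68]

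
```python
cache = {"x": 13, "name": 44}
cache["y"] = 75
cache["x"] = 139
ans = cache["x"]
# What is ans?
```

Trace:
`cache = {"x": 13, "name": 44}` → cache = {'x': 13, 'name': 44}
`cache["y"] = 75` → cache = {'x': 13, 'name': 44, 'y': 75}
`cache["x"] = 139` → cache = {'x': 139, 'name': 44, 'y': 75}
`ans = cache["x"]` → ans = 139
So ans = 139

Answer: 139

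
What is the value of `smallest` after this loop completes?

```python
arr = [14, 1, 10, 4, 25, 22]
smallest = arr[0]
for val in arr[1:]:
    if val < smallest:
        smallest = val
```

Minimum of [14, 1, 10, 4, 25, 22]
`smallest` takes the values: 14 → 1

Answer: 1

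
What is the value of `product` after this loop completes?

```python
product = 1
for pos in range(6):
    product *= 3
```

3^6 = 729
`product` takes the values: 1 → 3 → 9 → 27 → 81 → 243 → 729

Answer: 729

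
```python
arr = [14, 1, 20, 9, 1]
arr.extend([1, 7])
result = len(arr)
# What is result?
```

Trace:
`arr = [14, 1, 20, 9, 1]` → arr = [14, 1, 20, 9, 1]
`arr.extend([1, 7])` → arr = [14, 1, 20, 9, 1, 1, 7]
`result = len(arr)` → result = 7
So result = 7

Answer: 7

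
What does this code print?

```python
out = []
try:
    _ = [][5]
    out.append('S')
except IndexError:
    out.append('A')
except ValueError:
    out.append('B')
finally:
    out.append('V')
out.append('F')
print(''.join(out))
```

Execution trace: 'A' (except IndexError) → 'V' (finally) → 'F' (after the try/except). Output: AVF

Answer: AVF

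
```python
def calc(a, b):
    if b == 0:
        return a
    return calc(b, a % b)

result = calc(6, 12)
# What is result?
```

calc(6, 12) -> calc(12, 6) -> calc(6, 0) -> 6

Answer: 6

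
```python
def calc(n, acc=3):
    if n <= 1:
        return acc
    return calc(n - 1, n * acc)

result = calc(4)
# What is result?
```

Accumulator trace (n, acc): (4, 3) -> (3, 12) -> (2, 36) -> (1, 72) -> return 72

Answer: 72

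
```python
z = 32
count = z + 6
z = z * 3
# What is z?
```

Trace:
`z = 32` → z = 32
`count = z + 6` → count = 38
`z = z * 3` → z = 96
So z = 96

Answer: 96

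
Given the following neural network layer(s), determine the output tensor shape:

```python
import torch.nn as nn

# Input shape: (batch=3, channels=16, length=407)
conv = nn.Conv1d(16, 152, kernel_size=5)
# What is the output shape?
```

Input: (3, 16, 407) -> Output: (3, 152, 403)

Answer: (3, 152, 403)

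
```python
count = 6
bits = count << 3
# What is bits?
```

Trace:
`count = 6` → count = 6
`bits = count << 3` → bits = 48
So bits = 48

Answer: 48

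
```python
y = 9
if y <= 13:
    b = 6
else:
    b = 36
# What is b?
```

Trace:
`y = 9` → y = 9
`if y <= 13: ...` → y <= 13 is True → b = 6
So b = 6

Answer: 6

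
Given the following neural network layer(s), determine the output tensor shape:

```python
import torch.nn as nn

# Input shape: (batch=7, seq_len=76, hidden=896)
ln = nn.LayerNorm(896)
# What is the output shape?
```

Input: (7, 76, 896) -> Output: (7, 76, 896)

Answer: (7, 76, 896)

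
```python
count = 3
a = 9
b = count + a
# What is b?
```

Trace:
`count = 3` → count = 3
`a = 9` → a = 9
`b = count + a` → b = 12
So b = 12

Answer: 12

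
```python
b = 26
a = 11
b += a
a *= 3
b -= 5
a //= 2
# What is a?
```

Trace:
`b = 26` → b = 26
`a = 11` → a = 11
`b += a` → b = 37
`a *= 3` → a = 33
`b -= 5` → b = 32
`a //= 2` → a = 16
So a = 16

Answer: 16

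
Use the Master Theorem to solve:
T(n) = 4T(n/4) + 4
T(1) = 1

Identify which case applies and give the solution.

a=4, b=4, f(n)=4. log_4(4) = 1. Since c=0 < 1, Case 1 applies: T(n) = Θ(n^log_b(a)) = O(n).

Answer: O(n) - Case 1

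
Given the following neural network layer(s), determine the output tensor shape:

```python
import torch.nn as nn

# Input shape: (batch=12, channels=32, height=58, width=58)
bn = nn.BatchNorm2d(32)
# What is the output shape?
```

Input: (12, 32, 58, 58) -> Output: (12, 32, 58, 58)

Answer: (12, 32, 58, 58)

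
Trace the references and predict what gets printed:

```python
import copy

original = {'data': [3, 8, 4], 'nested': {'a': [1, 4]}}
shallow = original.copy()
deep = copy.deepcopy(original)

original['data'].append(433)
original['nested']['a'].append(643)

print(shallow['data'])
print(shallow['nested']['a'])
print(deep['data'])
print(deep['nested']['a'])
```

Key concept: comparing shallow vs deep copy.
Step by step:
`original = {'data': [3, 8, 4], 'nested': {'a': [1, 4]}}` → original = {'data': [3, 8, 4], 'nested': {'a': [1, 4]}}
`shallow = original.copy()` → shallow = {'data': [3, 8, 4], 'nested': {'a': [1, 4]}}
`deep = copy.deepcopy(original)` → deep = {'data': [3, 8, 4], 'nested': {'a': [1, 4]}}
`original['data'].append(433)` → original = {'data': [3, 8, 4, 433], 'nested': {'a': [1, 4]}}; shallow = {'data': [3, 8, 4, 433], 'nested': {'a': [1, 4]}}
`original['nested']['a'].append(643)` → original = {'data': [3, 8, 4, 433], 'nested': {'a': [1, 4, 643]}}; shallow = {'data': [3, 8, 4, 433], 'nested': {'a': [1, 4, 643]}}
`print(shallow['data'])` → prints [3, 8, 4, 433]
`print(shallow['nested']['a'])` → prints [1, 4, 643]
`print(deep['data'])` → prints [3, 8, 4]
`print(deep['nested']['a'])` → prints [1, 4]

Answer:
[3, 8, 4, 433]
[1, 4, 643]
[3, 8, 4]
[1, 4]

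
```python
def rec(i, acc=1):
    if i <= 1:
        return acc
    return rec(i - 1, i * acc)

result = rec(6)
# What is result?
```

Accumulator trace (n, acc): (6, 1) -> (5, 6) -> (4, 30) -> (3, 120) -> (2, 360) -> (1, 720) -> return 720

Answer: 720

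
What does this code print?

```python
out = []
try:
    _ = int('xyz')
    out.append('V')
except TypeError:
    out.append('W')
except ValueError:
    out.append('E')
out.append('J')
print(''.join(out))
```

Execution trace: 'E' (except ValueError) → 'J' (after the try/except). Output: EJ

Answer: EJ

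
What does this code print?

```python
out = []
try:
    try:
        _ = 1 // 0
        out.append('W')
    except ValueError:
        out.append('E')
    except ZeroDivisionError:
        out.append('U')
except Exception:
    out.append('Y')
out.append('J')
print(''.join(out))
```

Execution trace: 'U' (inner except ZeroDivisionError) → 'J' (after the try/except). Output: UJ

Answer: UJ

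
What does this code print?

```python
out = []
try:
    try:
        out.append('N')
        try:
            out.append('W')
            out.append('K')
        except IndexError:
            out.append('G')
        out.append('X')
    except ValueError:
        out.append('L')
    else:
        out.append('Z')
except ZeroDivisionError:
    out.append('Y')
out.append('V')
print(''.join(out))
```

Execution trace: 'N' (try body) → 'W' (inner try body) → 'K' (inner try body, no exception) → 'X' (try body, no exception) → 'Z' (else) → 'V' (after the try/except). Output: NWKXZV

Answer: NWKXZV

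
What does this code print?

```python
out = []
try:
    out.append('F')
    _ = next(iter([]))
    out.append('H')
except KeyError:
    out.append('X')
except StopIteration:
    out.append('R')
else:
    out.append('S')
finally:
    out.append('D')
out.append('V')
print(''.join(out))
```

Execution trace: 'F' (try body) → 'R' (except StopIteration) → 'D' (finally) → 'V' (after the try/except). Output: FRDV

Answer: FRDV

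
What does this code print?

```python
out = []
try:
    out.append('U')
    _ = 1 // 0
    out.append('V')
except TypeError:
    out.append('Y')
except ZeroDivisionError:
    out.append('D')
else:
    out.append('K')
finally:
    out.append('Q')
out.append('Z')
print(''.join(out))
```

Execution trace: 'U' (try body) → 'D' (except ZeroDivisionError) → 'Q' (finally) → 'Z' (after the try/except). Output: UDQZ

Answer: UDQZ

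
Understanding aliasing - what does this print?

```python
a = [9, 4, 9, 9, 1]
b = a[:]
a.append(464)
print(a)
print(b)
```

Key concept: slice [:] creates copy.
Step by step:
`a = [9, 4, 9, 9, 1]` → a = [9, 4, 9, 9, 1]
`b = a[:]` → b = [9, 4, 9, 9, 1]
`a.append(464)` → a = [9, 4, 9, 9, 1, 464]
`print(a)` → prints [9, 4, 9, 9, 1, 464]
`print(b)` → prints [9, 4, 9, 9, 1]

Answer:
[9, 4, 9, 9, 1, 464]
[9, 4, 9, 9, 1]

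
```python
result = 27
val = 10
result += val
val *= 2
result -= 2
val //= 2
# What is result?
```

Trace:
`result = 27` → result = 27
`val = 10` → val = 10
`result += val` → result = 37
`val *= 2` → val = 20
`result -= 2` → result = 35
`val //= 2` → val = 10
So result = 35

Answer: 35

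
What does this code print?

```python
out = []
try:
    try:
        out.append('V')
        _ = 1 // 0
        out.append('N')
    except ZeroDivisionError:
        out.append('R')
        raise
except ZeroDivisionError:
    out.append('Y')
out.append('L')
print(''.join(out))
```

Execution trace: 'V' (inner try body) → 'R' (inner except ZeroDivisionError) → 'Y' (outer except ZeroDivisionError) → 'L' (after the try/except). Output: VRYL

Answer: VRYL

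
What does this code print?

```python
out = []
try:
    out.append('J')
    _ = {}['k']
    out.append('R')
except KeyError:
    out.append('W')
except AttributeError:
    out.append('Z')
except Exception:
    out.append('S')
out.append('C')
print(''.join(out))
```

Execution trace: 'J' (try body) → 'W' (except KeyError) → 'C' (after the try/except). Output: JWC

Answer: JWC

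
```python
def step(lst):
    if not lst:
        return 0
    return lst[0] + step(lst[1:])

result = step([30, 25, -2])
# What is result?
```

30 + 25 + (-2) + 0 = 53

Answer: 53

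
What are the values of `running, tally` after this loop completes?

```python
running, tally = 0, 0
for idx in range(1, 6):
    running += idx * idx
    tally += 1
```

Sum of squares and count
`running, tally` takes the values: (0, 0) → (1, 0) → (1, 1) → (5, 1) → (5, 2) → (14, 2) → (14, 3) → (30, 3) → (30, 4) → (55, 4) → (55, 5)

Answer: 55, 5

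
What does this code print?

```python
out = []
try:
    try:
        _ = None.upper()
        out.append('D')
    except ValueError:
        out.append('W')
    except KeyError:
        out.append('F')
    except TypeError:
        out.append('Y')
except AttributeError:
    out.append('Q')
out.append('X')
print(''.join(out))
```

Execution trace: 'Q' (outer except AttributeError) → 'X' (after the try/except). Output: QX

Answer: QX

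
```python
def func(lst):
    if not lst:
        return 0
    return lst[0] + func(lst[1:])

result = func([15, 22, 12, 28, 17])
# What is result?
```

15 + 22 + 12 + 28 + 17 + 0 = 94

Answer: 94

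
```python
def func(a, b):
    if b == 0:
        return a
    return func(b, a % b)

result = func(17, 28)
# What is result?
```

func(17, 28) -> func(28, 17) -> func(17, 11) -> func(11, 6) -> func(6, 5) -> func(5, 1) -> func(1, 0) -> 1

Answer: 1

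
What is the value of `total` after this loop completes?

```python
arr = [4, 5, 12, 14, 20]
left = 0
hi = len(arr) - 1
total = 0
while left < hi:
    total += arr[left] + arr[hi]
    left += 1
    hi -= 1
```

Sum of pairs from ends
`total` takes the values: 0 → 24 → 43

Answer: 43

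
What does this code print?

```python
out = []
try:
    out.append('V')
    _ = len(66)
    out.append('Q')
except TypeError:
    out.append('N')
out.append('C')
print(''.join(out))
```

Execution trace: 'V' (try body) → 'N' (except TypeError) → 'C' (after the try/except). Output: VNC

Answer: VNC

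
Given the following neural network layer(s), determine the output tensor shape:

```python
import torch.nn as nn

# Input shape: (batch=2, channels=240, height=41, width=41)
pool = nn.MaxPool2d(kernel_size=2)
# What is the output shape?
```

Input: (2, 240, 41, 41) -> Output: (2, 240, 20, 20)

Answer: (2, 240, 20, 20)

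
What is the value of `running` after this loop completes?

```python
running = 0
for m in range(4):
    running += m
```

Sum of 0 to 3 = 6
`running` takes the values: 0 → 1 → 3 → 6

Answer: 6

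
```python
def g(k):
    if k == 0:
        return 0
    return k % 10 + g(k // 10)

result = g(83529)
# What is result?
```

Sum of digits of 83529: 9 + 2 + 5 + 3 + 8 = 27

Answer: 27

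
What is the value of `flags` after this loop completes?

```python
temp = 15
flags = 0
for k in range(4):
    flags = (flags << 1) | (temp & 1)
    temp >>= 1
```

Reverse lowest 4 bits of 15
`flags` takes the values: 0 → 1 → 3 → 7 → 15

Answer: 15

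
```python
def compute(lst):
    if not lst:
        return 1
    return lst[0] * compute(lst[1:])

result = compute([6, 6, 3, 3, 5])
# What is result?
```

Product over [6, 6, 3, 3, 5] = 6 * 6 * 3 * 3 * 5 = 1620

Answer: 1620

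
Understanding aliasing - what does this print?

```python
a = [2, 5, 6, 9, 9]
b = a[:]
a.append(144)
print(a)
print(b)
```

Key concept: slice [:] creates copy.
Step by step:
`a = [2, 5, 6, 9, 9]` → a = [2, 5, 6, 9, 9]
`b = a[:]` → b = [2, 5, 6, 9, 9]
`a.append(144)` → a = [2, 5, 6, 9, 9, 144]
`print(a)` → prints [2, 5, 6, 9, 9, 144]
`print(b)` → prints [2, 5, 6, 9, 9]

Answer:
[2, 5, 6, 9, 9, 144]
[2, 5, 6, 9, 9]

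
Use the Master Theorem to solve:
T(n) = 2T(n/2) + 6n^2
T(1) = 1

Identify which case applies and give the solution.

a=2, b=2, f(n)=6n^2. log_2(2) = 1. Since c=2 > 1 and the regularity condition holds (2(n/2)^2 = (2/2^2)n^2 with 2/2^2 < 1), Case 3 applies: T(n) = Θ(f(n)) = O(n^2).

Answer: O(n^2) - Case 3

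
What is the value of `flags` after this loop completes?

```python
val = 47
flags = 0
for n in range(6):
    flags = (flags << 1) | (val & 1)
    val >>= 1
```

Reverse lowest 6 bits of 47
`flags` takes the values: 0 → 1 → 3 → 7 → 15 → 30 → 61

Answer: 61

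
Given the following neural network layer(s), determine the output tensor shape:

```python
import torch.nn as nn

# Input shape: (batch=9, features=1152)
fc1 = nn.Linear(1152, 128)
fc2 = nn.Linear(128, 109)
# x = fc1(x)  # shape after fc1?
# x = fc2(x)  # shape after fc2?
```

Input: (9, 1152) -> after fc1: (9, 128) -> Output: (9, 109)

Answer: (9, 109)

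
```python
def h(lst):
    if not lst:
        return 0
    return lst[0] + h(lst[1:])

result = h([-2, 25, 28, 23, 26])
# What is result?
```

(-2) + 25 + 28 + 23 + 26 + 0 = 100

Answer: 100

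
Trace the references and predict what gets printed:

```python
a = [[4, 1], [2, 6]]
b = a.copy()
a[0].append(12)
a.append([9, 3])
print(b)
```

Key concept: shallow copy with nested lists.
Step by step:
`a = [[4, 1], [2, 6]]` → a = [[4, 1], [2, 6]]
`b = a.copy()` → b = [[4, 1], [2, 6]]
`a[0].append(12)` → a = [[4, 1, 12], [2, 6]]; b = [[4, 1, 12], [2, 6]]
`a.append([9, 3])` → a = [[4, 1, 12], [2, 6], [9, 3]]
`print(b)` → prints [[4, 1, 12], [2, 6]]

Answer: [[4, 1, 12], [2, 6]]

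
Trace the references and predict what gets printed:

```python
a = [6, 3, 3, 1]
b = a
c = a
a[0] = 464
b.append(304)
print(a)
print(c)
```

Key concept: multiple aliases.
Step by step:
`a = [6, 3, 3, 1]` → a = [6, 3, 3, 1]
`b = a` → b = [6, 3, 3, 1] (same object as a)
`c = a` → c = [6, 3, 3, 1] (same object as a, b)
`a[0] = 464` → a = [464, 3, 3, 1] (same object as b, c); b = [464, 3, 3, 1] (same object as a, c); c = [464, 3, 3, 1] (same object as a, b)
`b.append(304)` → a = [464, 3, 3, 1, 304] (same object as b, c); b = [464, 3, 3, 1, 304] (same object as a, c); c = [464, 3, 3, 1, 304] (same object as a, b)
`print(a)` → prints [464, 3, 3, 1, 304]
`print(c)` → prints [464, 3, 3, 1, 304]

Answer:
[464, 3, 3, 1, 304]
[464, 3, 3, 1, 304]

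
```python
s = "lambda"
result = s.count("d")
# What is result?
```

Trace:
`s = "lambda"` → s = 'lambda'
`result = s.count("d")` → result = 1
So result = 1

Answer: 1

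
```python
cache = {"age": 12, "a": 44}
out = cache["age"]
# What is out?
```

Trace:
`cache = {"age": 12, "a": 44}` → cache = {'age': 12, 'a': 44}
`out = cache["age"]` → out = 12
So out = 12

Answer: 12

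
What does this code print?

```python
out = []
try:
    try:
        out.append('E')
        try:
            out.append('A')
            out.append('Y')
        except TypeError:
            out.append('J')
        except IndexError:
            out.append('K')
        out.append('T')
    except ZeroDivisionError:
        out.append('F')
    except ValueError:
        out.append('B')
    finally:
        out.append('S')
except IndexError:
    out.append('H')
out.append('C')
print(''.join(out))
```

Execution trace: 'E' (try body) → 'A' (inner try body) → 'Y' (inner try body, no exception) → 'T' (try body, no exception) → 'S' (finally) → 'C' (after the try/except). Output: EAYTSC

Answer: EAYTSC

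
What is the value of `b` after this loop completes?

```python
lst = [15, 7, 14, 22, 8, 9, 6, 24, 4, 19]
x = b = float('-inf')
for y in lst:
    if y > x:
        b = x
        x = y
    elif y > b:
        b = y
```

Second largest (with repeats) in [15, 7, 14, 22, 8, 9, 6, 24, 4, 19]
`b` takes the values: -inf → 7 → 14 → 15 → 22

Answer: 22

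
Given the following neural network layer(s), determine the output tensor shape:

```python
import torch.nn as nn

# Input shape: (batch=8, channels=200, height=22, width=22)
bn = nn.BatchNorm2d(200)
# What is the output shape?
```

Input: (8, 200, 22, 22) -> Output: (8, 200, 22, 22)

Answer: (8, 200, 22, 22)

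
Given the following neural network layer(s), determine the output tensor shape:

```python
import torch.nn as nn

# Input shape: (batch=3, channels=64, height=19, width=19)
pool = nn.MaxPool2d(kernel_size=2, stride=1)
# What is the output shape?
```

Input: (3, 64, 19, 19) -> Output: (3, 64, 18, 18)

Answer: (3, 64, 18, 18)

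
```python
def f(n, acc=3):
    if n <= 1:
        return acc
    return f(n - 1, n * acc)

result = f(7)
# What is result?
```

Accumulator trace (n, acc): (7, 3) -> (6, 21) -> (5, 126) -> (4, 630) -> (3, 2520) -> (2, 7560) -> (1, 15120) -> return 15120

Answer: 15120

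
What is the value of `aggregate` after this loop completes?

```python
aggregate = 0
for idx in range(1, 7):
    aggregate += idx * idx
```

Sum of squares 1² to 6² = 91
`aggregate` takes the values: 0 → 1 → 5 → 14 → 30 → 55 → 91

Answer: 91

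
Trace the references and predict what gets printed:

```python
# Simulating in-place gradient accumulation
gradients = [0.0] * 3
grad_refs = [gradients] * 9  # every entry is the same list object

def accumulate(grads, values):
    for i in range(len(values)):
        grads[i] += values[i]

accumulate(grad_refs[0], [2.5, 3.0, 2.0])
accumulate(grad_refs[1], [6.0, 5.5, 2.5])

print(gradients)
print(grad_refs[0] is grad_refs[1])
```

Key concept: gradient accumulation aliasing.
Step by step:
`gradients = [0.0] * 3` → gradients = [0.0, 0.0, 0.0]
`grad_refs = [gradients] * 9` → grad_refs = [[0.0, 0.0, 0.0], [0.0, 0.0, 0.0], [0.0, 0.0, 0.0], [0.0, 0.0, 0.0], [0.0, 0.0, 0.0], [0.0, 0.0, 0.0], [0.0, 0.0, 0.0], [0.0, 0.0, 0.0], [0.0, 0.0, 0.0]]
`accumulate(grad_refs[0], [2.5, 3.0, 2.0])` → gradients = [2.5, 3.0, 2.0]; grad_refs = [[2.5, 3.0, 2.0], [2.5, 3.0, 2.0], [2.5, 3.0, 2.0], [2.5, 3.0, 2.0], [2.5, 3.0, 2.0], [2.5, 3.0, 2.0], [2.5, 3.0, 2.0], [2.5, 3.0, 2.0], [2.5, 3.0, 2.0]]
`accumulate(grad_refs[1], [6.0, 5.5, 2.5])` → gradients = [8.5, 8.5, 4.5]; grad_refs = [[8.5, 8.5, 4.5], [8.5, 8.5, 4.5], [8.5, 8.5, 4.5], [8.5, 8.5, 4.5], [8.5, 8.5, 4.5], [8.5, 8.5, 4.5], [8.5, 8.5, 4.5], [8.5, 8.5, 4.5], [8.5, 8.5, 4.5]]
`print(gradients)` → prints [8.5, 8.5, 4.5]
`print(grad_refs[0] is grad_refs[1])` → prints True

Answer:
[8.5, 8.5, 4.5]
True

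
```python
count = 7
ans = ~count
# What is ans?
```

Trace:
`count = 7` → count = 7
`ans = ~count` → ans = -8
So ans = -8

Answer: -8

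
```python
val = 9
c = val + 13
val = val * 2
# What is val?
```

Trace:
`val = 9` → val = 9
`c = val + 13` → c = 22
`val = val * 2` → val = 18
So val = 18

Answer: 18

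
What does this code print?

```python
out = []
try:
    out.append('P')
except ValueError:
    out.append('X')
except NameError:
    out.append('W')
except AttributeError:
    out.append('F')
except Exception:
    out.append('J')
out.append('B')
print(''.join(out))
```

Execution trace: 'P' (try body, no exception) → 'B' (after the try/except). Output: PB

Answer: PB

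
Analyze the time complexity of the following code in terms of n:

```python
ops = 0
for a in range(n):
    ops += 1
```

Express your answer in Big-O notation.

Each loop level contributes: n. Multiplying the contributions gives O(n).

Answer: O(n)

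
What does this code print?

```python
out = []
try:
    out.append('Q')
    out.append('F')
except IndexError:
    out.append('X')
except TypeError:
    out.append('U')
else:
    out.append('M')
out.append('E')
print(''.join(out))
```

Execution trace: 'Q' (try body) → 'F' (try body, no exception) → 'M' (else) → 'E' (after the try/except). Output: QFME

Answer: QFME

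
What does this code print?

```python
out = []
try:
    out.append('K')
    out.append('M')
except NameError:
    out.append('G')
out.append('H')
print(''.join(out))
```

Execution trace: 'K' (try body) → 'M' (try body, no exception) → 'H' (after the try/except). Output: KMH

Answer: KMH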